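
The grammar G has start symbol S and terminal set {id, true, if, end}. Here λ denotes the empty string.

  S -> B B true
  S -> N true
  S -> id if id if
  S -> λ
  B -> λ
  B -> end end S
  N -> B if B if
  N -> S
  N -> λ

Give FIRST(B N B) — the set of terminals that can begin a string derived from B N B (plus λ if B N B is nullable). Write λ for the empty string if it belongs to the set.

{λ, end, id, if, true}

FIRST(B) = {λ, end}
FIRST(S) = {λ, end, id, if, true}  (via B B true, N true)
FIRST(N) = {λ, end, id, if, true}  (via B if B if, S)
FIRST(B N B): take FIRST of each symbol in turn, carrying on past any symbol whose FIRST contains λ; result {λ, end, id, if, true}.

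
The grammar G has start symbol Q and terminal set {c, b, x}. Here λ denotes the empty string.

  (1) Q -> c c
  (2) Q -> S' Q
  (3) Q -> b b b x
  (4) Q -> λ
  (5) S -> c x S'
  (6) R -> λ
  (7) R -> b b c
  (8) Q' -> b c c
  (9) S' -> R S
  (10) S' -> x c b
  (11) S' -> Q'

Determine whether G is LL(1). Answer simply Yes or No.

No

FIRST(Q) = {λ, b, c, x}
FIRST(S) = {c}
FIRST(R) = {λ, b}
FIRST(Q') = {b}
FIRST(S') = {b, c, x}
FOLLOW(Q) = {$}
FOLLOW(S) = {$, b, c, x}
FOLLOW(R) = {c}
FOLLOW(Q') = {$, b, c, x}
FOLLOW(S') = {$, b, c, x}
Cell M[Q, b] receives both Q -> S' Q and Q -> b b b x — the grammar is not LL(1).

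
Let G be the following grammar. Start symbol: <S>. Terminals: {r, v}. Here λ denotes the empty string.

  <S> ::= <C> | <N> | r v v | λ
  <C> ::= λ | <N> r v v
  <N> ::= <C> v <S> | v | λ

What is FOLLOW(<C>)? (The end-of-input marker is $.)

FIRST(<S>) = {λ, r, v}  (via <C>, <N>)
FIRST(<C>) = {λ, r, v}  (via <N> r v v)
FIRST(<N>) = {λ, r, v}  (via <C> v <S>)
FOLLOW(<S>) includes $ since <S> is the start symbol.
FOLLOW(<S>): in <N>::=<C> v <S>, the suffix after <S> is empty, so FOLLOW(<S>) ⊇ FOLLOW(<N>) = {$, r}. Thus FOLLOW(<S>) = {$, r}.
FOLLOW(<C>): in <S>::=<C>, the suffix after <C> is empty, so FOLLOW(<C>) ⊇ FOLLOW(<S>) = {$, r}; in <N>::=<C> v <S>, <C> is followed by v <S> with FIRST {v}. Thus FOLLOW(<C>) = {$, r, v}.
FOLLOW(<N>): in <S>::=<N>, the suffix after <N> is empty, so FOLLOW(<N>) ⊇ FOLLOW(<S>) = {$, r}; in <C>::=<N> r v v, <N> is followed by r v v with FIRST {r}. Thus FOLLOW(<N>) = {$, r}.

{$, r, v}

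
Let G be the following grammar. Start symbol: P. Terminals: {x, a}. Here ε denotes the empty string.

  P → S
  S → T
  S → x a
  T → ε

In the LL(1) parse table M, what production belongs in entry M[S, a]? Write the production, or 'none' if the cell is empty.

none

FIRST(T) = {ε}
FIRST(S) = {ε, x}  (via T)
FIRST(P) = {ε, x}  (via S)
FOLLOW(P) includes $ since P is the start symbol.
FOLLOW(P): P appears on no right-hand side. Thus FOLLOW(P) = {$}.
FOLLOW(S): in P→S, the suffix after S is empty, so FOLLOW(S) ⊇ FOLLOW(P) = {$}. Thus FOLLOW(S) = {$}.
For S → T: FIRST(T) = {ε}, so it goes in M[S, t] for t ∈ {}; since ε ∈ FIRST, also for every t ∈ FOLLOW(S) = {$}.
For S → x a: FIRST(x a) = {x}, so it goes in M[S, t] for t ∈ {x}.
None of these place a production in M[S, a].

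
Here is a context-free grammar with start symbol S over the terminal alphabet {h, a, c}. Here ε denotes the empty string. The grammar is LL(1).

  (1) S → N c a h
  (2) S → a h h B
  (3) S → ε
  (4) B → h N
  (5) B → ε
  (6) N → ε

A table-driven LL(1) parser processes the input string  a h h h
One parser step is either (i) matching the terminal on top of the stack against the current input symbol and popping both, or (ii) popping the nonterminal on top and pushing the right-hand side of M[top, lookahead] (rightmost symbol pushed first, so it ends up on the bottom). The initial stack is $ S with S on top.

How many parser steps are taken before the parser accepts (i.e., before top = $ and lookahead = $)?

7

     Stack      Input      Action
  1  $ S        a h h h $  expand S → a h h B
  2  $ B h h a  a h h h $  match a
  3  $ B h h    h h h $    match h
  4  $ B h      h h $      match h
  5  $ B        h $        expand B → h N
  6  $ N h      h $        match h
  7  $ N        $          expand N → ε
Accept reached after 7 steps.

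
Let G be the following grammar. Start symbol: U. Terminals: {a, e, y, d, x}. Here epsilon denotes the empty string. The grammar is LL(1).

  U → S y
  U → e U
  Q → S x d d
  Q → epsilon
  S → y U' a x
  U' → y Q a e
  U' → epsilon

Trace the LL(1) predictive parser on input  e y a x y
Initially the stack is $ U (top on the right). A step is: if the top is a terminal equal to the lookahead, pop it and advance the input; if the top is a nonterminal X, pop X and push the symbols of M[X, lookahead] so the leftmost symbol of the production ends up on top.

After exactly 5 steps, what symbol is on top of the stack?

U'

step 1: stack=$ U  input=e y a x y $  — expand U → e U
step 2: stack=$ U e  input=e y a x y $  — match e
step 3: stack=$ U  input=y a x y $  — expand U → S y
step 4: stack=$ y S  input=y a x y $  — expand S → y U' a x
step 5: stack=$ y x a U' y  input=y a x y $  — match y
Stack after step 5: $ y x a U' (top = U').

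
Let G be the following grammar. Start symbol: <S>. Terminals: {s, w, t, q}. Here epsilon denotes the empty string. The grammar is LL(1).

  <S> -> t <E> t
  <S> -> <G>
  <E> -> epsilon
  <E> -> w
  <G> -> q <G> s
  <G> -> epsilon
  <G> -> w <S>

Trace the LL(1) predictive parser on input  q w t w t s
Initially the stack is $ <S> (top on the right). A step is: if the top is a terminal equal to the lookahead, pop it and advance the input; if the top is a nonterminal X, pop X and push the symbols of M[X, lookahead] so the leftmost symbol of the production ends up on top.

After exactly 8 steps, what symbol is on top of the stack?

step 1: stack=$ <S>  input=q w t w t s $  — expand <S> -> <G>
step 2: stack=$ <G>  input=q w t w t s $  — expand <G> -> q <G> s
step 3: stack=$ s <G> q  input=q w t w t s $  — match q
step 4: stack=$ s <G>  input=w t w t s $  — expand <G> -> w <S>
step 5: stack=$ s <S> w  input=w t w t s $  — match w
step 6: stack=$ s <S>  input=t w t s $  — expand <S> -> t <E> t
step 7: stack=$ s t <E> t  input=t w t s $  — match t
step 8: stack=$ s t <E>  input=w t s $  — expand <E> -> w
Stack after step 8: $ s t w (top = w).

w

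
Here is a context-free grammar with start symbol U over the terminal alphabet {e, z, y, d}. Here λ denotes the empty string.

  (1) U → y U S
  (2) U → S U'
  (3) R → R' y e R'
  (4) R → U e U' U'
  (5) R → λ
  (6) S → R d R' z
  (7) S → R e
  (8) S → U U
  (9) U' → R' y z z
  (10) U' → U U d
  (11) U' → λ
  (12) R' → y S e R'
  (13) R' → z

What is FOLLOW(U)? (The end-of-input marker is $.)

{$, d, e, y, z}

FIRST(R') = {y, z}
FIRST(U) = {d, e, y, z}  (via S U')
FIRST(R) = {λ, d, e, y, z}  (via R' y e R', U e U' U')
FIRST(U') = {λ, d, e, y, z}  (via R' y z z, U U d)
FIRST(S) = {d, e, y, z}  (via R d R' z, R e, U U)
FOLLOW(U) includes $ since U is the start symbol.
FOLLOW(R): in S→R d R' z, R is followed by d R' z with FIRST {d}; in S→R e, R is followed by e with FIRST {e}. Thus FOLLOW(R) = {d, e}.
FOLLOW(R'): in R→R' y e R' (occurrence 1), R' is followed by y e R' with FIRST {y}; in R→R' y e R' (occurrence 2), the suffix after R' is empty, so FOLLOW(R') ⊇ FOLLOW(R) = {d, e}; in S→R d R' z, R' is followed by z with FIRST {z}; in U'→R' y z z, R' is followed by y z z with FIRST {y}; in R'→y S e R', the suffix after R' is empty (adds nothing new). Thus FOLLOW(R') = {d, e, y, z}.
FOLLOW(U): in U→y U S, U is followed by S with FIRST {d, e, y, z}; in R→U e U' U', U is followed by e U' U' with FIRST {e}; in S→U U (occurrence 1), U is followed by U with FIRST {d, e, y, z}; in S→U U (occurrence 2), the suffix after U is empty, so FOLLOW(U) ⊇ FOLLOW(S) = {$, d, e, y, z}; in U'→U U d (occurrence 1), U is followed by U d with FIRST {d, e, y, z}; in U'→U U d (occurrence 2), U is followed by d with FIRST {d}. Thus FOLLOW(U) = {$, d, e, y, z}.
FOLLOW(S): in U→y U S, the suffix after S is empty, so FOLLOW(S) ⊇ FOLLOW(U) = {$, d, e, y, z}; in U→S U', S is followed by U' with FIRST {λ, d, e, y, z}; in U→S U', the suffix after S is nullable, so FOLLOW(S) ⊇ FOLLOW(U) = {$, d, e, y, z}; in R'→y S e R', S is followed by e R' with FIRST {e}. Thus FOLLOW(S) = {$, d, e, y, z}.
FOLLOW(U'): in U→S U', the suffix after U' is empty, so FOLLOW(U') ⊇ FOLLOW(U) = {$, d, e, y, z}; in R→U e U' U' (occurrence 1), U' is followed by U' with FIRST {λ, d, e, y, z}; in R→U e U' U' (occurrence 1), the suffix after U' is nullable, so FOLLOW(U') ⊇ FOLLOW(R) = {d, e}; in R→U e U' U' (occurrence 2), the suffix after U' is empty, so FOLLOW(U') ⊇ FOLLOW(R) = {d, e}. Thus FOLLOW(U') = {$, d, e, y, z}.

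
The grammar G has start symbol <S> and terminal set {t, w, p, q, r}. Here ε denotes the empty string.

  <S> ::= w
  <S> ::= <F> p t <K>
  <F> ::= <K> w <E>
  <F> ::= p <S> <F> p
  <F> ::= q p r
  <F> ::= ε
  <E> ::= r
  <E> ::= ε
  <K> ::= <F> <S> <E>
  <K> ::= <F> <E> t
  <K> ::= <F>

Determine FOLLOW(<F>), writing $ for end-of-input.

{$, p, q, r, t, w}

FIRST(<E>): from <E>::=r we get {r}; from <E>::=ε we get {ε}. So FIRST(<E>) = {ε, r}.
FIRST(<S>): from <S>::=w we get {w}; from <S>::=<F> p t <K> we get {p, q, r, t, w}. So FIRST(<S>) = {p, q, r, t, w}.
FIRST(<F>): from <F>::=<K> w <E> we get {p, q, r, t, w}; from <F>::=p <S> <F> p we get {p}; from <F>::=q p r we get {q}; from <F>::=ε we get {ε}. So FIRST(<F>) = {ε, p, q, r, t, w}.
FIRST(<K>): from <K>::=<F> <S> <E> we get {p, q, r, t, w}; from <K>::=<F> <E> t we get {p, q, r, t, w}; from <K>::=<F> we get {ε, p, q, r, t, w}. So FIRST(<K>) = {ε, p, q, r, t, w}.
FOLLOW(<S>) includes $ since <S> is the start symbol.
FOLLOW(<S>): in <F>::=p <S> <F> p, <S> is followed by <F> p with FIRST {p, q, r, t, w}; in <K>::=<F> <S> <E>, <S> is followed by <E> with FIRST {ε, r}; in <K>::=<F> <S> <E>, the suffix after <S> is nullable, so FOLLOW(<S>) ⊇ FOLLOW(<K>) = {$, p, q, r, t, w}. Thus FOLLOW(<S>) = {$, p, q, r, t, w}.
FOLLOW(<K>): in <S>::=<F> p t <K>, the suffix after <K> is empty, so FOLLOW(<K>) ⊇ FOLLOW(<S>) = {$, p, q, r, t, w}; in <F>::=<K> w <E>, <K> is followed by w <E> with FIRST {w}. Thus FOLLOW(<K>) = {$, p, q, r, t, w}.
FOLLOW(<F>): in <S>::=<F> p t <K>, <F> is followed by p t <K> with FIRST {p}; in <F>::=p <S> <F> p, <F> is followed by p with FIRST {p}; in <K>::=<F> <S> <E>, <F> is followed by <S> <E> with FIRST {p, q, r, t, w}; in <K>::=<F> <E> t, <F> is followed by <E> t with FIRST {r, t}; in <K>::=<F>, the suffix after <F> is empty, so FOLLOW(<F>) ⊇ FOLLOW(<K>) = {$, p, q, r, t, w}. Thus FOLLOW(<F>) = {$, p, q, r, t, w}.
FOLLOW(<E>): in <F>::=<K> w <E>, the suffix after <E> is empty, so FOLLOW(<E>) ⊇ FOLLOW(<F>) = {$, p, q, r, t, w}; in <K>::=<F> <S> <E>, the suffix after <E> is empty, so FOLLOW(<E>) ⊇ FOLLOW(<K>) = {$, p, q, r, t, w}; in <K>::=<F> <E> t, <E> is followed by t with FIRST {t}. Thus FOLLOW(<E>) = {$, p, q, r, t, w}.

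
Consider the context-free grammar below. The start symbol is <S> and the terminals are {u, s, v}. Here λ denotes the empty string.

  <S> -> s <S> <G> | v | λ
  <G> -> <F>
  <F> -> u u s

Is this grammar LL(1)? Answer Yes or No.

FIRST(<S>) = {λ, s, v}
FIRST(<G>) = {u}
FIRST(<F>) = {u}
FOLLOW(<S>) = {$, u}
FOLLOW(<G>) = {$, u}
FOLLOW(<F>) = {$, u}
Each cell of M receives at most one production.

Yes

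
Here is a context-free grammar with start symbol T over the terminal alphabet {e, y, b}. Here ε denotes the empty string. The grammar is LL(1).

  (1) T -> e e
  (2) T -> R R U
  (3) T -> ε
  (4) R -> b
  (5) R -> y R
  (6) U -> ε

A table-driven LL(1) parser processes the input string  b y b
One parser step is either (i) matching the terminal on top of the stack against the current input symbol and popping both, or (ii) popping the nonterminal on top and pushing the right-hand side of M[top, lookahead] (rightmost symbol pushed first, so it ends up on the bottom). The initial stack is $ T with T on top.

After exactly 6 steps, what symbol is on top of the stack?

b

     Stack    Input    Action
  1  $ T      b y b $  expand T -> R R U
  2  $ U R R  b y b $  expand R -> b
  3  $ U R b  b y b $  match b
  4  $ U R    y b $    expand R -> y R
  5  $ U R y  y b $    match y
  6  $ U R    b $      expand R -> b
Stack after step 6: $ U b (top = b).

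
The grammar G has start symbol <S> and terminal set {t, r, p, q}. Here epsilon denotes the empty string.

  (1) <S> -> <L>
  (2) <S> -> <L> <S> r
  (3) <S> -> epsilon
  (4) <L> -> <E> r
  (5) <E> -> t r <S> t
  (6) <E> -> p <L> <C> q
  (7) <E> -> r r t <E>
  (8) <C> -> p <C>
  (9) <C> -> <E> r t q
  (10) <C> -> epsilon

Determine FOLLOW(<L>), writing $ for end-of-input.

{$, p, q, r, t}

FIRST(<E>) = {p, r, t}
FIRST(<L>) = {p, r, t}  (via <E> r)
FIRST(<C>) = {epsilon, p, r, t}  (via <E> r t q)
FIRST(<S>) = {epsilon, p, r, t}  (via <L>, <L> <S> r)
FOLLOW(<S>) includes $ since <S> is the start symbol.
FOLLOW(<S>): in <S>-><L> <S> r, <S> is followed by r with FIRST {r}; in <E>->t r <S> t, <S> is followed by t with FIRST {t}. Thus FOLLOW(<S>) = {$, r, t}.
FOLLOW(<L>): in <S>-><L>, the suffix after <L> is empty, so FOLLOW(<L>) ⊇ FOLLOW(<S>) = {$, r, t}; in <S>-><L> <S> r, <L> is followed by <S> r with FIRST {p, r, t}; in <E>->p <L> <C> q, <L> is followed by <C> q with FIRST {p, q, r, t}. Thus FOLLOW(<L>) = {$, p, q, r, t}.
FOLLOW(<E>): in <L>-><E> r, <E> is followed by r with FIRST {r}; in <E>->r r t <E>, the suffix after <E> is empty (adds nothing new); in <C>-><E> r t q, <E> is followed by r t q with FIRST {r}. Thus FOLLOW(<E>) = {r}.
FOLLOW(<C>): in <E>->p <L> <C> q, <C> is followed by q with FIRST {q}; in <C>->p <C>, the suffix after <C> is empty (adds nothing new). Thus FOLLOW(<C>) = {q}.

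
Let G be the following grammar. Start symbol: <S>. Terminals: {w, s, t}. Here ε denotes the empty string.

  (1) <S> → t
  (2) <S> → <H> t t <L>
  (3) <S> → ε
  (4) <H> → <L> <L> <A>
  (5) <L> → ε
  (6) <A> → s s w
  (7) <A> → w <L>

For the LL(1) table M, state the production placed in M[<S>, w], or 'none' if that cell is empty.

<S> → <H> t t <L>

FIRST(<L>): from <L>→ε we get {ε}. So FIRST(<L>) = {ε}.
FIRST(<A>): from <A>→s s w we get {s}; from <A>→w <L> we get {w}. So FIRST(<A>) = {s, w}.
FIRST(<H>): from <H>→<L> <L> <A> we get {s, w}. So FIRST(<H>) = {s, w}.
FIRST(<S>): from <S>→t we get {t}; from <S>→<H> t t <L> we get {s, w}; from <S>→ε we get {ε}. So FIRST(<S>) = {ε, s, t, w}.
FOLLOW(<S>) includes $ since <S> is the start symbol.
FOLLOW(<S>): <S> appears on no right-hand side. Thus FOLLOW(<S>) = {$}.
For <S> → t: FIRST(t) = {t}, so it goes in M[<S>, t] for t ∈ {t}.
For <S> → <H> t t <L>: FIRST(<H> t t <L>) = {s, w}, so it goes in M[<S>, t] for t ∈ {s, w}.
For <S> → ε: FIRST(ε) = {ε}, so it goes in M[<S>, t] for t ∈ {}; since ε ∈ FIRST, also for every t ∈ FOLLOW(<S>) = {$}.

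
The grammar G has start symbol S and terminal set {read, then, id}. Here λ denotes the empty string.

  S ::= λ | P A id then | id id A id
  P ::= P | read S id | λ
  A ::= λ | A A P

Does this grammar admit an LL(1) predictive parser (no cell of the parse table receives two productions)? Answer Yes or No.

No

FIRST(S) = {λ, id, read}
FIRST(P) = {λ, read}
FIRST(A) = {λ, read}
FOLLOW(S) = {$, id}
FOLLOW(P) = {id, read}
FOLLOW(A) = {id, read}
Cell M[A, id] receives both A ::= λ and A ::= A A P — the grammar is not LL(1).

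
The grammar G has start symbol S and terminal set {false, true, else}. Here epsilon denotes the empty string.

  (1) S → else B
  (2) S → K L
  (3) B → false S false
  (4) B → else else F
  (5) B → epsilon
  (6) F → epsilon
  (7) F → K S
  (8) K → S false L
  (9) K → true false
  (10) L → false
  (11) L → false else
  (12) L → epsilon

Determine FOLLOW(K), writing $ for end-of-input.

{$, else, false, true}

FIRST(B): from B→false S false we get {false}; from B→else else F we get {else}; from B→epsilon we get {epsilon}. So FIRST(B) = {epsilon, else, false}.
FIRST(L): from L→false we get {false}; from L→false else we get {false}; from L→epsilon we get {epsilon}. So FIRST(L) = {epsilon, false}.
FIRST(S): from S→else B we get {else}; from S→K L we get {else, true}. So FIRST(S) = {else, true}.
FIRST(K): from K→S false L we get {else, true}; from K→true false we get {true}. So FIRST(K) = {else, true}.
FIRST(F): from F→epsilon we get {epsilon}; from F→K S we get {else, true}. So FIRST(F) = {epsilon, else, true}.
FOLLOW(S) includes $ since S is the start symbol.
FOLLOW(S): in B→false S false, S is followed by false with FIRST {false}; in F→K S, the suffix after S is empty, so FOLLOW(S) ⊇ FOLLOW(F) = {$, false}; in K→S false L, S is followed by false L with FIRST {false}. Thus FOLLOW(S) = {$, false}.
FOLLOW(B): in S→else B, the suffix after B is empty, so FOLLOW(B) ⊇ FOLLOW(S) = {$, false}. Thus FOLLOW(B) = {$, false}.
FOLLOW(F): in B→else else F, the suffix after F is empty, so FOLLOW(F) ⊇ FOLLOW(B) = {$, false}. Thus FOLLOW(F) = {$, false}.
FOLLOW(K): in S→K L, K is followed by L with FIRST {epsilon, false}; in S→K L, the suffix after K is nullable, so FOLLOW(K) ⊇ FOLLOW(S) = {$, false}; in F→K S, K is followed by S with FIRST {else, true}. Thus FOLLOW(K) = {$, else, false, true}.
FOLLOW(L): in S→K L, the suffix after L is empty, so FOLLOW(L) ⊇ FOLLOW(S) = {$, false}; in K→S false L, the suffix after L is empty, so FOLLOW(L) ⊇ FOLLOW(K) = {$, else, false, true}. Thus FOLLOW(L) = {$, else, false, true}.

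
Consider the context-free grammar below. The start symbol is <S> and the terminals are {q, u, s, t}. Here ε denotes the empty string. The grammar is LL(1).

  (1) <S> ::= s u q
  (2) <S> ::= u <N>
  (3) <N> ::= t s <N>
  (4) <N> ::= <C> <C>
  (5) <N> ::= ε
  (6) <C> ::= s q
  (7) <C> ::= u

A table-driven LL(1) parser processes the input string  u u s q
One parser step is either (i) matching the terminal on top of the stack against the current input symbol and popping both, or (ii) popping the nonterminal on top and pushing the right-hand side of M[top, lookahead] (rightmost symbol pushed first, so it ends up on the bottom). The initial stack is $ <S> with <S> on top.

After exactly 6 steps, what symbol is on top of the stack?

step 1: stack=$ <S>  input=u u s q $  — expand <S> ::= u <N>
step 2: stack=$ <N> u  input=u u s q $  — match u
step 3: stack=$ <N>  input=u s q $  — expand <N> ::= <C> <C>
step 4: stack=$ <C> <C>  input=u s q $  — expand <C> ::= u
step 5: stack=$ <C> u  input=u s q $  — match u
step 6: stack=$ <C>  input=s q $  — expand <C> ::= s q
Stack after step 6: $ q s (top = s).

s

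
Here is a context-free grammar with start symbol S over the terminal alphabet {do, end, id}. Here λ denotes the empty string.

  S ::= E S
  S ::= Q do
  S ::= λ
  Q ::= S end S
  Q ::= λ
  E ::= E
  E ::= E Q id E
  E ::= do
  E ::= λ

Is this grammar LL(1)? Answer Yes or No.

FIRST(S) = {λ, do, end, id}
FIRST(Q) = {λ, do, end, id}
FIRST(E) = {λ, do, end, id}
FOLLOW(S) = {$, do, end, id}
FOLLOW(Q) = {do, id}
FOLLOW(E) = {$, do, end, id}
Cell M[E, $] receives both E ::= E and E ::= λ — the grammar is not LL(1).

No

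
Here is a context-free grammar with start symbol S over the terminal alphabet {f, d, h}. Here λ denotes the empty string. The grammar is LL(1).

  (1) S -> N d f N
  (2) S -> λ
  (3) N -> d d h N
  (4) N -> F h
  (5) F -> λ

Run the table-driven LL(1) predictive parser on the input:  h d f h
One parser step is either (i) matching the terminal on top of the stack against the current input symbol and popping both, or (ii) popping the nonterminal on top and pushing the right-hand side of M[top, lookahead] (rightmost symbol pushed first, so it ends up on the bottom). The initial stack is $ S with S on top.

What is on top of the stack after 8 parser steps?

step 1: stack=$ S  input=h d f h $  — expand S -> N d f N
step 2: stack=$ N f d N  input=h d f h $  — expand N -> F h
step 3: stack=$ N f d h F  input=h d f h $  — expand F -> λ
step 4: stack=$ N f d h  input=h d f h $  — match h
step 5: stack=$ N f d  input=d f h $  — match d
step 6: stack=$ N f  input=f h $  — match f
step 7: stack=$ N  input=h $  — expand N -> F h
step 8: stack=$ h F  input=h $  — expand F -> λ
Stack after step 8: $ h (top = h).

h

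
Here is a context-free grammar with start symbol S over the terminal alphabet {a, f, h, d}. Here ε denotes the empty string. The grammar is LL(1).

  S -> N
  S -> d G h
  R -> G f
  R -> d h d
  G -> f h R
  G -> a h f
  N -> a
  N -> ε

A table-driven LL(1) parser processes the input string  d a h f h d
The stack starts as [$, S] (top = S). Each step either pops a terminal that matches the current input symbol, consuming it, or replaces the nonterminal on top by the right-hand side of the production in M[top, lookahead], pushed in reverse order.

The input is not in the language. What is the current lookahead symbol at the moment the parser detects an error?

step 1: stack=$ S  input=d a h f h d $  — expand S -> d G h
step 2: stack=$ h G d  input=d a h f h d $  — match d
step 3: stack=$ h G  input=a h f h d $  — expand G -> a h f
step 4: stack=$ h f h a  input=a h f h d $  — match a
step 5: stack=$ h f h  input=h f h d $  — match h
step 6: stack=$ h f  input=f h d $  — match f
step 7: stack=$ h  input=h d $  — match h
step 8: stack=$  input=d $  — error: stack empty but input remains

d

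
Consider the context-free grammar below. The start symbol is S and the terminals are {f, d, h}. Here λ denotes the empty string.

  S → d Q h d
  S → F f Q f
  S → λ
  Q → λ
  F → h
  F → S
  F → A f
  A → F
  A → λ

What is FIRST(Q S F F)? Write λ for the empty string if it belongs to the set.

{λ, d, f, h}

FIRST(Q) = {λ}
FIRST(S) = {λ, d, f, h}  (via F f Q f)
FIRST(F) = {λ, d, f, h}  (via S, A f)
FIRST(A) = {λ, d, f, h}  (via F)
FIRST(Q S F F): take FIRST of each symbol in turn, carrying on past any symbol whose FIRST contains λ; result {λ, d, f, h}.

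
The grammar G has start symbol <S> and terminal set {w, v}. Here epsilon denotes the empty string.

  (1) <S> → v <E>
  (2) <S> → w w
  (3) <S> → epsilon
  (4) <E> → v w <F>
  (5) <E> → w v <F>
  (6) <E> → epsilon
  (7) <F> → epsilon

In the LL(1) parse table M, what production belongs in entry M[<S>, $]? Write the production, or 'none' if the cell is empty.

<S> → epsilon

FIRST(<S>): from <S>→v <E> we get {v}; from <S>→w w we get {w}; from <S>→epsilon we get {epsilon}. So FIRST(<S>) = {epsilon, v, w}.
FIRST(<E>): from <E>→v w <F> we get {v}; from <E>→w v <F> we get {w}; from <E>→epsilon we get {epsilon}. So FIRST(<E>) = {epsilon, v, w}.
FIRST(<F>): from <F>→epsilon we get {epsilon}. So FIRST(<F>) = {epsilon}.
FOLLOW(<S>) includes $ since <S> is the start symbol.
FOLLOW(<S>): <S> appears on no right-hand side. Thus FOLLOW(<S>) = {$}.
For <S> → v <E>: FIRST(v <E>) = {v}, so it goes in M[<S>, t] for t ∈ {v}.
For <S> → w w: FIRST(w w) = {w}, so it goes in M[<S>, t] for t ∈ {w}.
For <S> → epsilon: FIRST(epsilon) = {epsilon}, so it goes in M[<S>, t] for t ∈ {}; since epsilon ∈ FIRST, also for every t ∈ FOLLOW(<S>) = {$}.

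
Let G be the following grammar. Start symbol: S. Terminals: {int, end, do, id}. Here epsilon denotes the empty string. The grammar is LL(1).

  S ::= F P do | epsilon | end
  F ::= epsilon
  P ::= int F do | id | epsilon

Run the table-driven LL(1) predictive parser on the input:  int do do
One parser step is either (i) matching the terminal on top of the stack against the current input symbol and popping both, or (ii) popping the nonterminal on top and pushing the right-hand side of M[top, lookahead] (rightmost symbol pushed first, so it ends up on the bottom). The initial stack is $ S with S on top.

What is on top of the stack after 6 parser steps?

step 1: stack=$ S  input=int do do $  — expand S ::= F P do
step 2: stack=$ do P F  input=int do do $  — expand F ::= epsilon
step 3: stack=$ do P  input=int do do $  — expand P ::= int F do
step 4: stack=$ do do F int  input=int do do $  — match int
step 5: stack=$ do do F  input=do do $  — expand F ::= epsilon
step 6: stack=$ do do  input=do do $  — match do
Stack after step 6: $ do (top = do).

do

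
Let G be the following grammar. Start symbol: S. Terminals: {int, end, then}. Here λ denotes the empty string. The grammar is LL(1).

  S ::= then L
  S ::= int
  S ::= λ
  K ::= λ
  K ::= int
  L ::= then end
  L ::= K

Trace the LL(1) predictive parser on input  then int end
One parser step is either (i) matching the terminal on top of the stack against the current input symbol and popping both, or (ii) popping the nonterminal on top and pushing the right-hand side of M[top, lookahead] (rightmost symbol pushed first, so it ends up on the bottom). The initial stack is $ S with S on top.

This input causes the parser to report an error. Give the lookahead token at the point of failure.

     Stack     Input           Action
  1  $ S       then int end $  expand S ::= then L
  2  $ L then  then int end $  match then
  3  $ L       int end $       expand L ::= K
  4  $ K       int end $       expand K ::= int
  5  $ int     int end $       match int
  6  $         end $           error: stack empty but input remains

end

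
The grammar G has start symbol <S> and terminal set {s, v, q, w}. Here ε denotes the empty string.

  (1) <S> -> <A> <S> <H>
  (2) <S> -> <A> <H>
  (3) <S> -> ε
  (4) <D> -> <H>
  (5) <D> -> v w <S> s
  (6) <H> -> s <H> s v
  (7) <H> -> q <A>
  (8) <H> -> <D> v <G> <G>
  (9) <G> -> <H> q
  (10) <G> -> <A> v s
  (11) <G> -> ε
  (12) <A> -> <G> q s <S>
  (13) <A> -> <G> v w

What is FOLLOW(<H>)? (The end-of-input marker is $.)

FIRST(<S>) = {ε, q, s, v}  (via <A> <S> <H>, <A> <H>)
FIRST(<D>) = {q, s, v}  (via <H>)
FIRST(<H>) = {q, s, v}  (via <D> v <G> <G>)
FIRST(<G>) = {ε, q, s, v}  (via <H> q, <A> v s)
FIRST(<A>) = {q, s, v}  (via <G> q s <S>, <G> v w)
FOLLOW(<S>) includes $ since <S> is the start symbol.
FOLLOW(<D>): in <H>-><D> v <G> <G>, <D> is followed by v <G> <G> with FIRST {v}. Thus FOLLOW(<D>) = {v}.
FOLLOW(<S>): in <S>-><A> <S> <H>, <S> is followed by <H> with FIRST {q, s, v}; in <D>->v w <S> s, <S> is followed by s with FIRST {s}; in <A>-><G> q s <S>, the suffix after <S> is empty, so FOLLOW(<S>) ⊇ FOLLOW(<A>) = {$, q, s, v}. Thus FOLLOW(<S>) = {$, q, s, v}.
FOLLOW(<H>): in <S>-><A> <S> <H>, the suffix after <H> is empty, so FOLLOW(<H>) ⊇ FOLLOW(<S>) = {$, q, s, v}; in <S>-><A> <H>, the suffix after <H> is empty, so FOLLOW(<H>) ⊇ FOLLOW(<S>) = {$, q, s, v}; in <D>-><H>, the suffix after <H> is empty, so FOLLOW(<H>) ⊇ FOLLOW(<D>) = {v}; in <H>->s <H> s v, <H> is followed by s v with FIRST {s}; in <G>-><H> q, <H> is followed by q with FIRST {q}. Thus FOLLOW(<H>) = {$, q, s, v}.
FOLLOW(<G>): in <H>-><D> v <G> <G> (occurrence 1), <G> is followed by <G> with FIRST {ε, q, s, v}; in <H>-><D> v <G> <G> (occurrence 1), the suffix after <G> is nullable, so FOLLOW(<G>) ⊇ FOLLOW(<H>) = {$, q, s, v}; in <H>-><D> v <G> <G> (occurrence 2), the suffix after <G> is empty, so FOLLOW(<G>) ⊇ FOLLOW(<H>) = {$, q, s, v}; in <A>-><G> q s <S>, <G> is followed by q s <S> with FIRST {q}; in <A>-><G> v w, <G> is followed by v w with FIRST {v}. Thus FOLLOW(<G>) = {$, q, s, v}.
FOLLOW(<A>): in <S>-><A> <S> <H>, <A> is followed by <S> <H> with FIRST {q, s, v}; in <S>-><A> <H>, <A> is followed by <H> with FIRST {q, s, v}; in <H>->q <A>, the suffix after <A> is empty, so FOLLOW(<A>) ⊇ FOLLOW(<H>) = {$, q, s, v}; in <G>-><A> v s, <A> is followed by v s with FIRST {v}. Thus FOLLOW(<A>) = {$, q, s, v}.

{$, q, s, v}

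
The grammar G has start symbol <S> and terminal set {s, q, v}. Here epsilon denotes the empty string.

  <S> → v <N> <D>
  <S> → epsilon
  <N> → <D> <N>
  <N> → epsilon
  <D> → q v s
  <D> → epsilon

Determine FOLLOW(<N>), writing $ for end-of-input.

{$, q}

FIRST(<S>) = {epsilon, v}
FIRST(<D>) = {epsilon, q}
FIRST(<N>) = {epsilon, q}  (via <D> <N>)
FOLLOW(<S>) includes $ since <S> is the start symbol.
FOLLOW(<S>): <S> appears on no right-hand side. Thus FOLLOW(<S>) = {$}.
FOLLOW(<N>): in <S>→v <N> <D>, <N> is followed by <D> with FIRST {epsilon, q}; in <S>→v <N> <D>, the suffix after <N> is nullable, so FOLLOW(<N>) ⊇ FOLLOW(<S>) = {$}; in <N>→<D> <N>, the suffix after <N> is empty (adds nothing new). Thus FOLLOW(<N>) = {$, q}.
FOLLOW(<D>): in <S>→v <N> <D>, the suffix after <D> is empty, so FOLLOW(<D>) ⊇ FOLLOW(<S>) = {$}; in <N>→<D> <N>, <D> is followed by <N> with FIRST {epsilon, q}; in <N>→<D> <N>, the suffix after <D> is nullable, so FOLLOW(<D>) ⊇ FOLLOW(<N>) = {$, q}. Thus FOLLOW(<D>) = {$, q}.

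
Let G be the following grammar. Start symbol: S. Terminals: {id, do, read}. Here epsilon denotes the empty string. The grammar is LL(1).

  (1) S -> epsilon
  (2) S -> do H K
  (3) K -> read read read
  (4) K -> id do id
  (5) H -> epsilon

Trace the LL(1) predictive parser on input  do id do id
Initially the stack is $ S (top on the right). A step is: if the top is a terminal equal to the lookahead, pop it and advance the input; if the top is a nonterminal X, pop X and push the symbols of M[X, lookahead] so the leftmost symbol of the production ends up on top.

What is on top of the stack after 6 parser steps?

step 1: stack=$ S  input=do id do id $  — expand S -> do H K
step 2: stack=$ K H do  input=do id do id $  — match do
step 3: stack=$ K H  input=id do id $  — expand H -> epsilon
step 4: stack=$ K  input=id do id $  — expand K -> id do id
step 5: stack=$ id do id  input=id do id $  — match id
step 6: stack=$ id do  input=do id $  — match do
Stack after step 6: $ id (top = id).

id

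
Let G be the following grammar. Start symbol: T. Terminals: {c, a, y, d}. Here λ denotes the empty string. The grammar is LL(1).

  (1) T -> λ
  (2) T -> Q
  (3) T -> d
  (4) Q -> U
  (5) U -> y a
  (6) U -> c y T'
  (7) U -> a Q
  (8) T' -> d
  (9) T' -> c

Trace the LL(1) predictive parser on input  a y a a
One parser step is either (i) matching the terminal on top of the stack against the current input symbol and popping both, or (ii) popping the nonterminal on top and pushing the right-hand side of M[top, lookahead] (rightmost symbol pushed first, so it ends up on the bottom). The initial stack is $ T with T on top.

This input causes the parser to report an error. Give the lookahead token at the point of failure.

step 1: stack=$ T  input=a y a a $  — expand T -> Q
step 2: stack=$ Q  input=a y a a $  — expand Q -> U
step 3: stack=$ U  input=a y a a $  — expand U -> a Q
step 4: stack=$ Q a  input=a y a a $  — match a
step 5: stack=$ Q  input=y a a $  — expand Q -> U
step 6: stack=$ U  input=y a a $  — expand U -> y a
step 7: stack=$ a y  input=y a a $  — match y
step 8: stack=$ a  input=a a $  — match a
step 9: stack=$  input=a $  — error: stack empty but input remains

a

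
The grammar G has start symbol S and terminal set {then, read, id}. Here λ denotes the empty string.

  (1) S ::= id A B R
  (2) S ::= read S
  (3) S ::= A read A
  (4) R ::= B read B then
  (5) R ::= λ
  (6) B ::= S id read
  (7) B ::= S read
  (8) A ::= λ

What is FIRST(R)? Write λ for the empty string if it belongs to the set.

FIRST(A): from A::=λ we get {λ}. So FIRST(A) = {λ}.
FIRST(S): from S::=id A B R we get {id}; from S::=read S we get {read}; from S::=A read A we get {read}. So FIRST(S) = {id, read}.
FIRST(B): from B::=S id read we get {id, read}; from B::=S read we get {id, read}. So FIRST(B) = {id, read}.
FIRST(R): from R::=B read B then we get {id, read}; from R::=λ we get {λ}. So FIRST(R) = {λ, id, read}.

{λ, id, read}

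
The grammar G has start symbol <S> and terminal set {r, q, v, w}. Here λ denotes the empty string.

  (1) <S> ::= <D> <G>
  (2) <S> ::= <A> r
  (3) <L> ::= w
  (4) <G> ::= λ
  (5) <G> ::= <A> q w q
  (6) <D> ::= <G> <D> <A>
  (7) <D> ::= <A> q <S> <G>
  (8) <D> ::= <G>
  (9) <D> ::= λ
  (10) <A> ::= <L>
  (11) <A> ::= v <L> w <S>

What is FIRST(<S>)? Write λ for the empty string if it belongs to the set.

{λ, v, w}

FIRST(<L>) = {w}
FIRST(<A>) = {v, w}  (via <L>)
FIRST(<G>) = {λ, v, w}  (via <A> q w q)
FIRST(<D>) = {λ, v, w}  (via <G> <D> <A>, <A> q <S> <G>, <G>)
FIRST(<S>) = {λ, v, w}  (via <D> <G>, <A> r)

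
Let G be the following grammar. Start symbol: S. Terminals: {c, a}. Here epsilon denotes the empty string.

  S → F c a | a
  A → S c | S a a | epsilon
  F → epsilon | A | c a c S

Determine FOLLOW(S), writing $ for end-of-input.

FIRST(S) = {a, c}  (via F c a)
FIRST(A) = {epsilon, a, c}  (via S c, S a a)
FIRST(F) = {epsilon, a, c}  (via A)
FOLLOW(S) includes $ since S is the start symbol.
FOLLOW(F): in S→F c a, F is followed by c a with FIRST {c}. Thus FOLLOW(F) = {c}.
FOLLOW(S): in A→S c, S is followed by c with FIRST {c}; in A→S a a, S is followed by a a with FIRST {a}; in F→c a c S, the suffix after S is empty, so FOLLOW(S) ⊇ FOLLOW(F) = {c}. Thus FOLLOW(S) = {$, a, c}.
FOLLOW(A): in F→A, the suffix after A is empty, so FOLLOW(A) ⊇ FOLLOW(F) = {c}. Thus FOLLOW(A) = {c}.

{$, a, c}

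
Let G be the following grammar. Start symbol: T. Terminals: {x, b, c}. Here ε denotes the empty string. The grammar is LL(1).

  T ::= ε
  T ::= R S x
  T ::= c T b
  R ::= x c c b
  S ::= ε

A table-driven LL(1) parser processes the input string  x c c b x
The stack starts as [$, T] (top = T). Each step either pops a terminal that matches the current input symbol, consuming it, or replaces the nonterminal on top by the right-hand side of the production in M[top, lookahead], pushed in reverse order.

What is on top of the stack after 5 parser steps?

b

     Stack          Input        Action
  1  $ T            x c c b x $  expand T ::= R S x
  2  $ x S R        x c c b x $  expand R ::= x c c b
  3  $ x S b c c x  x c c b x $  match x
  4  $ x S b c c    c c b x $    match c
  5  $ x S b c      c b x $      match c
Stack after step 5: $ x S b (top = b).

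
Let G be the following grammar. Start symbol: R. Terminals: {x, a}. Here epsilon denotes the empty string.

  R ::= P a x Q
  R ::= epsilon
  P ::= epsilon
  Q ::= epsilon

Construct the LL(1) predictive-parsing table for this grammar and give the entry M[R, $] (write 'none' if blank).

FIRST(P) = {epsilon}
FIRST(Q) = {epsilon}
FIRST(R) = {epsilon, a}  (via P a x Q)
FOLLOW(R) includes $ since R is the start symbol.
FOLLOW(R): R appears on no right-hand side. Thus FOLLOW(R) = {$}.
For R ::= P a x Q: FIRST(P a x Q) = {a}, so it goes in M[R, t] for t ∈ {a}.
For R ::= epsilon: FIRST(epsilon) = {epsilon}, so it goes in M[R, t] for t ∈ {}; since epsilon ∈ FIRST, also for every t ∈ FOLLOW(R) = {$}.

R ::= epsilon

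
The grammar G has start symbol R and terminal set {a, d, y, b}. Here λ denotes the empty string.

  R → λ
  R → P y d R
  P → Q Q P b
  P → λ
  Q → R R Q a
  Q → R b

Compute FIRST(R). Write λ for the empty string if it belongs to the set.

{λ, b, y}

FIRST(R): from R→λ we get {λ}; from R→P y d R we get {b, y}. So FIRST(R) = {λ, b, y}.
FIRST(Q): from Q→R R Q a we get {b, y}; from Q→R b we get {b, y}. So FIRST(Q) = {b, y}.
FIRST(P): from P→Q Q P b we get {b, y}; from P→λ we get {λ}. So FIRST(P) = {λ, b, y}.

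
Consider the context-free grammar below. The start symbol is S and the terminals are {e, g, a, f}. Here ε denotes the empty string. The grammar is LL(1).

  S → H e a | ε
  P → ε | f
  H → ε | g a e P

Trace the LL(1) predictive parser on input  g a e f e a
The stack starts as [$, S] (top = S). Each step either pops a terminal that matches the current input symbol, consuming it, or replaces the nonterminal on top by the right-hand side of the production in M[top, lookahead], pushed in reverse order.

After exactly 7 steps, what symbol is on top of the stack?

e

step 1: stack=$ S  input=g a e f e a $  — expand S → H e a
step 2: stack=$ a e H  input=g a e f e a $  — expand H → g a e P
step 3: stack=$ a e P e a g  input=g a e f e a $  — match g
step 4: stack=$ a e P e a  input=a e f e a $  — match a
step 5: stack=$ a e P e  input=e f e a $  — match e
step 6: stack=$ a e P  input=f e a $  — expand P → f
step 7: stack=$ a e f  input=f e a $  — match f
Stack after step 7: $ a e (top = e).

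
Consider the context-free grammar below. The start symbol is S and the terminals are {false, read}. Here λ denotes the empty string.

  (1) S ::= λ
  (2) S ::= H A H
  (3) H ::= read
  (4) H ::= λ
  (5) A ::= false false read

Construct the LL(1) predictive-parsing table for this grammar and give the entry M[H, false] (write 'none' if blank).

FIRST(H) = {λ, read}
FIRST(A) = {false}
FIRST(S) = {λ, false, read}  (via H A H)
FOLLOW(S) includes $ since S is the start symbol.
FOLLOW(S): S appears on no right-hand side. Thus FOLLOW(S) = {$}.
FOLLOW(H): in S::=H A H (occurrence 1), H is followed by A H with FIRST {false}; in S::=H A H (occurrence 2), the suffix after H is empty, so FOLLOW(H) ⊇ FOLLOW(S) = {$}. Thus FOLLOW(H) = {$, false}.
For H ::= read: FIRST(read) = {read}, so it goes in M[H, t] for t ∈ {read}.
For H ::= λ: FIRST(λ) = {λ}, so it goes in M[H, t] for t ∈ {}; since λ ∈ FIRST, also for every t ∈ FOLLOW(H) = {$, false}.

H ::= λ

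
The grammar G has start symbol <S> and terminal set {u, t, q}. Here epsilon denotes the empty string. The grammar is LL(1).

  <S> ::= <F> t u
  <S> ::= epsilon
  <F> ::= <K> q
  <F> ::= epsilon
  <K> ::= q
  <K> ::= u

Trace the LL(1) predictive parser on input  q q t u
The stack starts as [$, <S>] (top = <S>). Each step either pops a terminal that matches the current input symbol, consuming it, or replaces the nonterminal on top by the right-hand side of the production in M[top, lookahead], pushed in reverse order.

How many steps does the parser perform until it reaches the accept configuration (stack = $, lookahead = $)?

7

step 1: stack=$ <S>  input=q q t u $  — expand <S> ::= <F> t u
step 2: stack=$ u t <F>  input=q q t u $  — expand <F> ::= <K> q
step 3: stack=$ u t q <K>  input=q q t u $  — expand <K> ::= q
step 4: stack=$ u t q q  input=q q t u $  — match q
step 5: stack=$ u t q  input=q t u $  — match q
step 6: stack=$ u t  input=t u $  — match t
step 7: stack=$ u  input=u $  — match u
Accept reached after 7 steps.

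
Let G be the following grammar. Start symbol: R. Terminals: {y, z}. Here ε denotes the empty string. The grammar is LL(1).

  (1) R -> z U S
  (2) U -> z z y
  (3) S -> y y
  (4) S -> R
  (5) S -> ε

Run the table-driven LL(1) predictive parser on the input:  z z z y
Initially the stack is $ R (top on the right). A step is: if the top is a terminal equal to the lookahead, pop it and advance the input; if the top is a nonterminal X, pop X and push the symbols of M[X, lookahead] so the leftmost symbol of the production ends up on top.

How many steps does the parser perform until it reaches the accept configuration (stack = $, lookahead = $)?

     Stack      Input      Action
  1  $ R        z z z y $  expand R -> z U S
  2  $ S U z    z z z y $  match z
  3  $ S U      z z y $    expand U -> z z y
  4  $ S y z z  z z y $    match z
  5  $ S y z    z y $      match z
  6  $ S y      y $        match y
  7  $ S        $          expand S -> ε
Accept reached after 7 steps.

7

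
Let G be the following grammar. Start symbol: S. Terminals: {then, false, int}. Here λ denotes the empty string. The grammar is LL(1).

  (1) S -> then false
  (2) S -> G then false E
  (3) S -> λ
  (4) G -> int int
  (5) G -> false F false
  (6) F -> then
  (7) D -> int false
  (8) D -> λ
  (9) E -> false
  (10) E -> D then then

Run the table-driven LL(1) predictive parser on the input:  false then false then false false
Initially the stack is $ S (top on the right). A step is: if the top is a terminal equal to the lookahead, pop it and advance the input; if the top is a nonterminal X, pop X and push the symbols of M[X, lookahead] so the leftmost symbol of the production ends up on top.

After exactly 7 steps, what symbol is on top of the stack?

false

     Stack                         Input                                Action
  1  $ S                           false then false then false false $  expand S -> G then false E
  2  $ E false then G              false then false then false false $  expand G -> false F false
  3  $ E false then false F false  false then false then false false $  match false
  4  $ E false then false F        then false then false false $        expand F -> then
  5  $ E false then false then     then false then false false $        match then
  6  $ E false then false          false then false false $             match false
  7  $ E false then                then false false $                   match then
Stack after step 7: $ E false (top = false).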